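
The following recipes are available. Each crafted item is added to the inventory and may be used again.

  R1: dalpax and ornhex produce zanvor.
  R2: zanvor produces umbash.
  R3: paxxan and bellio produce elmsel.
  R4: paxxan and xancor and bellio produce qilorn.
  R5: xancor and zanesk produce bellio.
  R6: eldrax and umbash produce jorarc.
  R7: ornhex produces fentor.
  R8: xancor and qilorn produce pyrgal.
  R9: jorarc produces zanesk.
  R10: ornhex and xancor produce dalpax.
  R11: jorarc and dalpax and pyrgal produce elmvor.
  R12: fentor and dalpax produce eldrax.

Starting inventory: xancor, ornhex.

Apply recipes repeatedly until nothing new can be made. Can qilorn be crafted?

qilorn would need paxxan, xancor, and bellio (R4), but paxxan is never obtained.

No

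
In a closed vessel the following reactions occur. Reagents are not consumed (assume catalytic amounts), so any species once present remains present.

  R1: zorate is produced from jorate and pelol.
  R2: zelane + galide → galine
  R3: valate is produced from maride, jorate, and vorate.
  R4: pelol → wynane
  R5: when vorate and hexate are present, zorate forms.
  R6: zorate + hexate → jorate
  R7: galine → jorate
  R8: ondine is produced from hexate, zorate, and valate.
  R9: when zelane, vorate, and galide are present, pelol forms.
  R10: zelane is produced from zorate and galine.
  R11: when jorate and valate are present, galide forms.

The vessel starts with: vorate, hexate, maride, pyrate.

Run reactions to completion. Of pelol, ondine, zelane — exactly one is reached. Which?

vorate and hexate present → zorate forms (R5).
zorate and hexate present → jorate forms (R6).
maride, jorate, and vorate present → valate forms (R3).
hexate, zorate, and valate present → ondine forms (R8).
pelol would need zelane, vorate, and galide (R9), but zelane never forms. zelane would need zorate and galine (R10), but galine never forms.

ondine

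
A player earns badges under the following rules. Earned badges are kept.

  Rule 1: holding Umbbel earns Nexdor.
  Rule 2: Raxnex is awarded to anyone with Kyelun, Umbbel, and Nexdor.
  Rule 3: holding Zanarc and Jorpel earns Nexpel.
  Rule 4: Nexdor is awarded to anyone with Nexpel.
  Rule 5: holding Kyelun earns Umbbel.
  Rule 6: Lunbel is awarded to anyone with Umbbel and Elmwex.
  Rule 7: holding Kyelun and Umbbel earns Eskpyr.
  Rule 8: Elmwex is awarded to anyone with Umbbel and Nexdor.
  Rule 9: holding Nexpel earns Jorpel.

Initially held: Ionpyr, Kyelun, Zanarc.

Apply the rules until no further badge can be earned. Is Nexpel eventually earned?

Nexpel would need Zanarc and Jorpel (Rule 3), but Jorpel is never earned.

No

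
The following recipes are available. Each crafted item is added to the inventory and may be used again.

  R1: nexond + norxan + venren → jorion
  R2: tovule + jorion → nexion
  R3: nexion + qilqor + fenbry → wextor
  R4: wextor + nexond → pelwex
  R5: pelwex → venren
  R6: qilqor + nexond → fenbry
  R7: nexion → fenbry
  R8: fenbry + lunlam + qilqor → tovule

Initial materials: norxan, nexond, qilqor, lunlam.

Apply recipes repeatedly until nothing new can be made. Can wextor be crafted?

wextor would need nexion, qilqor, and fenbry (R3), but nexion is never obtained.

No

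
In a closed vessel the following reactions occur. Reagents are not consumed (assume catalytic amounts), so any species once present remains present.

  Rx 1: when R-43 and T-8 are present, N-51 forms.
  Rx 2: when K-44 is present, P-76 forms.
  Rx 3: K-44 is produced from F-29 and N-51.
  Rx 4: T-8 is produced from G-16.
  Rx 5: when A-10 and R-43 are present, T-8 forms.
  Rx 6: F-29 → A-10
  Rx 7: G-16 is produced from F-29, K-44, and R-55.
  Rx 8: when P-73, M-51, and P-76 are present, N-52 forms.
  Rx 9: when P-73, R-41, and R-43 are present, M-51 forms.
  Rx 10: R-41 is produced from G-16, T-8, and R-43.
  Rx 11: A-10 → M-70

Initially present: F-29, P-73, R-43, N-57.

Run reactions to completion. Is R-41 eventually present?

R-41 would need G-16, T-8, and R-43 (Rx 10), but G-16 never forms.

No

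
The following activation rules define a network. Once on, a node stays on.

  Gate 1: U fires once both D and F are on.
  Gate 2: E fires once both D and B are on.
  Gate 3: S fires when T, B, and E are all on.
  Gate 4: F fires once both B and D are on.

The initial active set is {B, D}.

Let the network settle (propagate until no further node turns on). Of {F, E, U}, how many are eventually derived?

3

B and D are on, so F fires (Gate 4).
Gate 2: D and B on → E on.
D and F are on, so U fires (Gate 1).
F: reached.
E: reached.
U: reached.
All 3 are reached.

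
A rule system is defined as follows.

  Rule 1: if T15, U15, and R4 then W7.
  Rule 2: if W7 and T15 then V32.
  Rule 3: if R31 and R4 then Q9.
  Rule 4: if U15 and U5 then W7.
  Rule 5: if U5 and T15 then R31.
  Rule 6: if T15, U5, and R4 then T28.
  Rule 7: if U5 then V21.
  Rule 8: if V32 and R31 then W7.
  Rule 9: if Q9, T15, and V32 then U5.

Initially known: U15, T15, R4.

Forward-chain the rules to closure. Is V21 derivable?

No

V21 would need U5 (Rule 7), but U5 is never established.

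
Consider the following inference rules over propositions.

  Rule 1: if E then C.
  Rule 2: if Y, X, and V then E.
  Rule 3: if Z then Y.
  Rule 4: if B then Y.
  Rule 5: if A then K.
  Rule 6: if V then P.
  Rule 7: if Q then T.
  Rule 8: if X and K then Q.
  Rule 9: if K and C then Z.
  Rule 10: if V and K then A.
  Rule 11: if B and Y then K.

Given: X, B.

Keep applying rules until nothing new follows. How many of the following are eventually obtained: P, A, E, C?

P would need V (Rule 6), but V is never established.
A would need V and K (Rule 10), but V is never established.
E would need Y, X, and V (Rule 2), but V is never established.
C would need E (Rule 1), but E is never established.
None of the 4 are reached.

0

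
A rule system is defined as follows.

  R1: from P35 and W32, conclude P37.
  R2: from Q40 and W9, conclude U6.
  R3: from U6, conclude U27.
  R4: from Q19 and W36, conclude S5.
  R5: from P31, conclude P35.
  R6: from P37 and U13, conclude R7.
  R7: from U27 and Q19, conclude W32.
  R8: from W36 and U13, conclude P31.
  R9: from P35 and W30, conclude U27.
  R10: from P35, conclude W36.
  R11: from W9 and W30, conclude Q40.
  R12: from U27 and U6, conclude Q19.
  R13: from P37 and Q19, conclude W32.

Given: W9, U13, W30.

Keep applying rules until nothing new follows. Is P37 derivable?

P37 would need P35 and W32 (R1), but P35 is never established.

No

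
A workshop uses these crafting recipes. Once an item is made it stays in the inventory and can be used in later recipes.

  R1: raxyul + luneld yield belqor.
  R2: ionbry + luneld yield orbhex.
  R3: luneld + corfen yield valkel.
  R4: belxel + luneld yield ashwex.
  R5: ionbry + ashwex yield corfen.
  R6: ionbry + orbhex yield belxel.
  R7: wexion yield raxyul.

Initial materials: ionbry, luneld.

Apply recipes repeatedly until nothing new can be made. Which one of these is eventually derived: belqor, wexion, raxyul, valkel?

valkel

ionbry + luneld → orbhex (R2).
ionbry + orbhex → belxel (R6).
belxel + luneld → ashwex (R4).
Using R5, ionbry and ashwex make corfen.
Using R3, luneld and corfen make valkel.
belqor would need raxyul and luneld (R1), but raxyul is never obtained. No rule produces wexion, and it is not given. raxyul would need wexion (R7), but wexion is never obtained.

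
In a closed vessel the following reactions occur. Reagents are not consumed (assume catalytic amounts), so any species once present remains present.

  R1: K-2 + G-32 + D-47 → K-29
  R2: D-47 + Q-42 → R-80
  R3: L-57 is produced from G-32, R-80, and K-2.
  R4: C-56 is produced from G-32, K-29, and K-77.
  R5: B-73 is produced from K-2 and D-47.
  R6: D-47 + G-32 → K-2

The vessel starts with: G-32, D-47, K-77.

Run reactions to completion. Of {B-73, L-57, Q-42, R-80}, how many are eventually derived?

D-47 and G-32 present → K-2 forms (R6).
K-2 and D-47 present → B-73 forms (R5).
B-73: reached.
L-57 would need G-32, R-80, and K-2 (R3), but R-80 never forms.
No rule produces Q-42, and it is not given.
R-80 would need D-47 and Q-42 (R2), but Q-42 never forms.
Reached: B-73 — 1 of the 4.

1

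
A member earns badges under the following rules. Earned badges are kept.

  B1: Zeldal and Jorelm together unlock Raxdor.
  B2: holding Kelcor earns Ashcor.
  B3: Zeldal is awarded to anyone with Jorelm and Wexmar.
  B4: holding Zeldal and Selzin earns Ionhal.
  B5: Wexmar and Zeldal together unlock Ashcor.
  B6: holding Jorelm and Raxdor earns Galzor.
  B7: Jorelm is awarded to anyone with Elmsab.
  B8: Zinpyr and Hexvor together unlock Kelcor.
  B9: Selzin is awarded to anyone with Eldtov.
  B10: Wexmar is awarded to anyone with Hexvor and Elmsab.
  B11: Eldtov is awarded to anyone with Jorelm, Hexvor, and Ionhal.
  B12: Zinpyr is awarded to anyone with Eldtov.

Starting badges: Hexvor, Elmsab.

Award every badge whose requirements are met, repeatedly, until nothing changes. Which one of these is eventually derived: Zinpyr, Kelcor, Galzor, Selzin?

Galzor

With Hexvor and Elmsab, Wexmar is earned (B10).
With Elmsab, Jorelm is earned (B7).
With Jorelm and Wexmar, Zeldal is earned (B3).
With Zeldal and Jorelm, Raxdor is earned (B1).
With Jorelm and Raxdor, Galzor is earned (B6).
Kelcor would need Zinpyr and Hexvor (B8), but Zinpyr is never earned. Zinpyr would need Eldtov (B12), but Eldtov is never earned. Selzin would need Eldtov (B9), but Eldtov is never earned.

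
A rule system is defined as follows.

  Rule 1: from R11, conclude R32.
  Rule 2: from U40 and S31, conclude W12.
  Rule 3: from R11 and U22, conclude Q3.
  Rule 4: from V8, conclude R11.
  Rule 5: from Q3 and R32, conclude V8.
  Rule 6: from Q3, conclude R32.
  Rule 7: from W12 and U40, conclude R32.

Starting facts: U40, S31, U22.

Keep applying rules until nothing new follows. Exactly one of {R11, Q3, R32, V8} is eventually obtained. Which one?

U40 and S31 hold, so W12 follows (Rule 2).
W12 and U40 hold, so R32 follows (Rule 7).
R11 would need V8 (Rule 4), but V8 is never established. Q3 would need R11 and U22 (Rule 3), but R11 is never established. V8 would need Q3 and R32 (Rule 5), but Q3 is never established.

R32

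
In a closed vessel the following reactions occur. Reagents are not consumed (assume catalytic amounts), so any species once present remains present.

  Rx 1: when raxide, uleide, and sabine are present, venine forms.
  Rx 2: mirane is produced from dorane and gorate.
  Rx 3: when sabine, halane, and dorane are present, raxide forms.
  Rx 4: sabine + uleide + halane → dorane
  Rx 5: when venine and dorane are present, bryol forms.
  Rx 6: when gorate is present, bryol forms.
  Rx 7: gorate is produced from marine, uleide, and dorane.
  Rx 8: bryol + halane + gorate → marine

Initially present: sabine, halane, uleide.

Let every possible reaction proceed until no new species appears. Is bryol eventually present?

Yes

sabine, uleide, and halane present → dorane forms (Rx 4).
sabine, halane, and dorane present → raxide forms (Rx 3).
raxide, uleide, and sabine present → venine forms (Rx 1).
venine and dorane present → bryol forms (Rx 5).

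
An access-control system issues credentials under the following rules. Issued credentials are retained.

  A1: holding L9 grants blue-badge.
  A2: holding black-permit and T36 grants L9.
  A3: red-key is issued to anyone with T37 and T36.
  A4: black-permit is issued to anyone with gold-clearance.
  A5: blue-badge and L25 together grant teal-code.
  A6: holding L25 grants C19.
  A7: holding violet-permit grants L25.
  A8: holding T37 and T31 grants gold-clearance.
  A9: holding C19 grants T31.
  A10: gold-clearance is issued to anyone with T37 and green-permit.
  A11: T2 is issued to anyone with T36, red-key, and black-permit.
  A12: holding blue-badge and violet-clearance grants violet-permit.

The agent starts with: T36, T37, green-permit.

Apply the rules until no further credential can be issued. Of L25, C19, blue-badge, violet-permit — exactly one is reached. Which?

blue-badge

Holding T37 and green-permit grants gold-clearance (A10).
Holding gold-clearance grants black-permit (A4).
Holding black-permit and T36 grants L9 (A2).
Holding L9 grants blue-badge (A1).
L25 would need violet-permit (A7), but violet-permit is never granted. C19 would need L25 (A6), but L25 is never granted. violet-permit would need blue-badge and violet-clearance (A12), but violet-clearance is never granted.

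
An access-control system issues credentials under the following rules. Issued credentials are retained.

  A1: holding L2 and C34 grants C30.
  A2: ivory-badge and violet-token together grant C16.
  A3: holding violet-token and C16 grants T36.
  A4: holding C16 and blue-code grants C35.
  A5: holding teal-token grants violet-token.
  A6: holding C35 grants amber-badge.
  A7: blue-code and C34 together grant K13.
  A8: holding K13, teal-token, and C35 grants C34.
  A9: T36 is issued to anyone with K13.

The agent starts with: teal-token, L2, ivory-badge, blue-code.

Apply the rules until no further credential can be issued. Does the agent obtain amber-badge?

Holding teal-token grants violet-token (A5).
Holding ivory-badge and violet-token grants C16 (A2).
Holding C16 and blue-code grants C35 (A4).
Holding C35 grants amber-badge (A6).

Yes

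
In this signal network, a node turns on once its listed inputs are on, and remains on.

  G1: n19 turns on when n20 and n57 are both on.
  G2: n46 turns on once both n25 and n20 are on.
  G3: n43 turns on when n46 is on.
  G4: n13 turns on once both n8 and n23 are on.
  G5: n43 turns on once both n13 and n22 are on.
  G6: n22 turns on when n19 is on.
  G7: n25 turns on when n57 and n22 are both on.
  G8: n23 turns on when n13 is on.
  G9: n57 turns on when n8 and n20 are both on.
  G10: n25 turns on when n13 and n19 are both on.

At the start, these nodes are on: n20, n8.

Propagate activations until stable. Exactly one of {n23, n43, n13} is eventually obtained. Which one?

G9: n8 and n20 on → n57 on.
G1: n20 and n57 on → n19 on.
n19 is on, so n22 turns on (G6).
G7: n57 and n22 on → n25 on.
n25 and n20 are on, so n46 turns on (G2).
n46 is on, so n43 turns on (G3).
n23 would need n13 (G8), but n13 never turns on. n13 would need n8 and n23 (G4), but n23 never turns on.

n43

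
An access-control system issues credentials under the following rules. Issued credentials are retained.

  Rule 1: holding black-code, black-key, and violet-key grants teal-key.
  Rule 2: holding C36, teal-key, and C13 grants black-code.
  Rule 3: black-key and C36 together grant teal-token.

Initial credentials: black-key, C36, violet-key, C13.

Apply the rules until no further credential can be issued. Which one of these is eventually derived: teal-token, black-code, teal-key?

teal-token

Holding black-key and C36 grants teal-token (Rule 3).
black-code would need C36, teal-key, and C13 (Rule 2), but teal-key is never granted. teal-key would need black-code, black-key, and violet-key (Rule 1), but black-code is never granted.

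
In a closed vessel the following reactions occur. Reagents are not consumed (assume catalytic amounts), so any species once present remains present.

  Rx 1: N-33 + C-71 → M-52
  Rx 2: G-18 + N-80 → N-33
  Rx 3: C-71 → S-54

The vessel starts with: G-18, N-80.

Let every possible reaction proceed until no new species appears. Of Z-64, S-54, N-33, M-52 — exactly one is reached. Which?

G-18 and N-80 present → N-33 forms (Rx 2).
M-52 would need N-33 and C-71 (Rx 1), but C-71 never forms. No rule produces Z-64, and it is not given. S-54 would need C-71 (Rx 3), but C-71 never forms.

N-33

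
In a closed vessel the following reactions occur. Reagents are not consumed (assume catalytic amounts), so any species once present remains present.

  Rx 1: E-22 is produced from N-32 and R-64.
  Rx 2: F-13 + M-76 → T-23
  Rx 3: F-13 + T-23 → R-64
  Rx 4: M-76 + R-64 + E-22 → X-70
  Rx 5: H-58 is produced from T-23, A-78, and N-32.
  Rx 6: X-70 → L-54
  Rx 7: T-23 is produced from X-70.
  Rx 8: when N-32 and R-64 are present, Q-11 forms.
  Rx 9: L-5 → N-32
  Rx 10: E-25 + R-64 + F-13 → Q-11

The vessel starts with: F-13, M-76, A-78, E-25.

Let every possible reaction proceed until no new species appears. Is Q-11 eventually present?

F-13 and M-76 present → T-23 forms (Rx 2).
F-13 and T-23 present → R-64 forms (Rx 3).
E-25, R-64, and F-13 present → Q-11 forms (Rx 10).

Yes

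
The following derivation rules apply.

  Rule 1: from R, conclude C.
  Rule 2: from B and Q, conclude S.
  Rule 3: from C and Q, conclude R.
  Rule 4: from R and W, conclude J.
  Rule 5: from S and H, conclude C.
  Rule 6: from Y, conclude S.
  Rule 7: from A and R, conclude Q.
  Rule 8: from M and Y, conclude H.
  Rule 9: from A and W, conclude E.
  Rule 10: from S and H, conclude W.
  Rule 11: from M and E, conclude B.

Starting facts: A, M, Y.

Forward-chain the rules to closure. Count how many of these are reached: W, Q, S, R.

2

From Y, Rule 6 gives S.
M and Y hold, so H follows (Rule 8).
From S and H, Rule 10 gives W.
W: reached.
Q would need A and R (Rule 7), but R is never established.
S: reached.
R would need C and Q (Rule 3), but Q is never established.
Reached: W and S — 2 of the 4.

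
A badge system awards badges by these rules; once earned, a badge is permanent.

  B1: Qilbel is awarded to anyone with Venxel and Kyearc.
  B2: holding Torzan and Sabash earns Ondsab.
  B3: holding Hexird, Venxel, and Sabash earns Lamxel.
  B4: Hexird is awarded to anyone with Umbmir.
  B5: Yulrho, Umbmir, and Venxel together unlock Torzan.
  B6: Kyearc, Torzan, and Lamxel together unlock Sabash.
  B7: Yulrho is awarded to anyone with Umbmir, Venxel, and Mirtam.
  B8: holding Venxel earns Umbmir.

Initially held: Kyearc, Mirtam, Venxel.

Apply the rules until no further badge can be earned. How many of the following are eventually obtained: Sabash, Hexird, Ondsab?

With Venxel, Umbmir is earned (B8).
With Umbmir, Hexird is earned (B4).
Sabash would need Kyearc, Torzan, and Lamxel (B6), but Lamxel is never earned.
Hexird: reached.
Ondsab would need Torzan and Sabash (B2), but Sabash is never earned.
Reached: Hexird — 1 of the 3.

1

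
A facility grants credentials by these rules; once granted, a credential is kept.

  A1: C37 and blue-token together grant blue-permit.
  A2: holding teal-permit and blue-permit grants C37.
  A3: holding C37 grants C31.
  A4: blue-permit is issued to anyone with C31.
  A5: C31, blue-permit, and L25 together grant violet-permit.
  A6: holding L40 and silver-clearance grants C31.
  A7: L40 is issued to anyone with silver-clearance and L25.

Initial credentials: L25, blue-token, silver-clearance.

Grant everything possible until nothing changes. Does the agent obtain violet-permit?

Yes

Holding silver-clearance and L25 grants L40 (A7).
Holding L40 and silver-clearance grants C31 (A6).
Holding C31 grants blue-permit (A4).
Holding C31, blue-permit, and L25 grants violet-permit (A5).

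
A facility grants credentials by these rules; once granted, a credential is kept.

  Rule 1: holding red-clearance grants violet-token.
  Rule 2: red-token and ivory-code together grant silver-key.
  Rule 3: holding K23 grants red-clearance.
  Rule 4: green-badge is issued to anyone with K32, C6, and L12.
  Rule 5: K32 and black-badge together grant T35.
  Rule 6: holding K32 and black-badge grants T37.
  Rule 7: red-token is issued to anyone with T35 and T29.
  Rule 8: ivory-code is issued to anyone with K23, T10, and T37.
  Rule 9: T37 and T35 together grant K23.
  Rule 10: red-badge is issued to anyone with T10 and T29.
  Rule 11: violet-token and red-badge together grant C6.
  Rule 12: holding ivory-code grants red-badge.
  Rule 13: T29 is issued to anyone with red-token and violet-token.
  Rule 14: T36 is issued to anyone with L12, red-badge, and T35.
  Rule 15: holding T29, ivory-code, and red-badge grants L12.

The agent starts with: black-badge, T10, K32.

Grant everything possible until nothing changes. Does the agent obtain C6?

Yes

Holding K32 and black-badge grants T37 (Rule 6).
Holding K32 and black-badge grants T35 (Rule 5).
Holding T37 and T35 grants K23 (Rule 9).
Holding K23, T10, and T37 grants ivory-code (Rule 8).
Holding K23 grants red-clearance (Rule 3).
Holding red-clearance grants violet-token (Rule 1).
Holding ivory-code grants red-badge (Rule 12).
Holding violet-token and red-badge grants C6 (Rule 11).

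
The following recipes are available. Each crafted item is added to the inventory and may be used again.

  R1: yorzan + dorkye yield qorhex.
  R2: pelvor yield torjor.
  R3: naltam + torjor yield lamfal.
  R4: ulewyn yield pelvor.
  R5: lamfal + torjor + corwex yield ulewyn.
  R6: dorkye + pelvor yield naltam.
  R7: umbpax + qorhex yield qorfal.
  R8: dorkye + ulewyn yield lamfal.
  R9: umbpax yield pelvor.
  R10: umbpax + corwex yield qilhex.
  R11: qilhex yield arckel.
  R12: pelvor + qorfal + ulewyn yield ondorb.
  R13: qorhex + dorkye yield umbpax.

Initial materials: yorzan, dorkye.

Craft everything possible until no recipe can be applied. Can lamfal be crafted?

Using R1, yorzan and dorkye make qorhex.
qorhex + dorkye → umbpax (R13).
Using R9, umbpax makes pelvor.
Using R6, dorkye and pelvor make naltam.
pelvor → torjor (R2).
Using R3, naltam and torjor make lamfal.

Yes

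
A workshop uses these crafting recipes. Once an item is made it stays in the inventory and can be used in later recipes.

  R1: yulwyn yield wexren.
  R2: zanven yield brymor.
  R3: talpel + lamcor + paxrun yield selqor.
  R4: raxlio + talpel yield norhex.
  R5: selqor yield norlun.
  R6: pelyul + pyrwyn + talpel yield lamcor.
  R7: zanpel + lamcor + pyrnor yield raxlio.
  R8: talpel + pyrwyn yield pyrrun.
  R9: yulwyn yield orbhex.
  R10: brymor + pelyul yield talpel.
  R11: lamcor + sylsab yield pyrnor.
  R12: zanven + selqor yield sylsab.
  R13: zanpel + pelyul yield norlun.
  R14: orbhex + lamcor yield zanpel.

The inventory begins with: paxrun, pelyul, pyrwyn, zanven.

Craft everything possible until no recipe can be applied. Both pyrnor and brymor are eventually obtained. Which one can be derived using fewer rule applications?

brymor

brymor: Using R2, zanven makes brymor. [1 rule application]
pyrnor: Using R2, zanven makes brymor. brymor + pelyul → talpel (R10). Using R6, pelyul, pyrwyn, and talpel make lamcor. talpel + lamcor + paxrun → selqor (R3). zanven + selqor → sylsab (R12). lamcor + sylsab → pyrnor (R11). [6 rule applications]
brymor needs fewer.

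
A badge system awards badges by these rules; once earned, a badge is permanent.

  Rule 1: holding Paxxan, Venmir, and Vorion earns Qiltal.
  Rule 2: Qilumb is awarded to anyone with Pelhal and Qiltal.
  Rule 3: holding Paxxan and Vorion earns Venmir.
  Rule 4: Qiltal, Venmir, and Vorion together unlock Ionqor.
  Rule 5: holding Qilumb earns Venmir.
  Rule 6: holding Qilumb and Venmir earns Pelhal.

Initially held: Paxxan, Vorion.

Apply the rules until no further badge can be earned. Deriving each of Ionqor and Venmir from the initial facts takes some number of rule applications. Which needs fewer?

Venmir: With Paxxan and Vorion, Venmir is earned (Rule 3). [1 rule application]
Ionqor: With Paxxan and Vorion, Venmir is earned (Rule 3). With Paxxan, Venmir, and Vorion, Qiltal is earned (Rule 1). With Qiltal, Venmir, and Vorion, Ionqor is earned (Rule 4). [3 rule applications]
Venmir needs fewer.

Venmir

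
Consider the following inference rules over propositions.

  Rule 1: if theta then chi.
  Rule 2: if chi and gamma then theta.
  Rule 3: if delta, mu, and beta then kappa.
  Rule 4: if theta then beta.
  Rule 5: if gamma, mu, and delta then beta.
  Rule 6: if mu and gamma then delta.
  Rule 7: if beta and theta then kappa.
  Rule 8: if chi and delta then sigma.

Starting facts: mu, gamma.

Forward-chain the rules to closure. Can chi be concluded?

No

chi would need theta (Rule 1), but theta is never established.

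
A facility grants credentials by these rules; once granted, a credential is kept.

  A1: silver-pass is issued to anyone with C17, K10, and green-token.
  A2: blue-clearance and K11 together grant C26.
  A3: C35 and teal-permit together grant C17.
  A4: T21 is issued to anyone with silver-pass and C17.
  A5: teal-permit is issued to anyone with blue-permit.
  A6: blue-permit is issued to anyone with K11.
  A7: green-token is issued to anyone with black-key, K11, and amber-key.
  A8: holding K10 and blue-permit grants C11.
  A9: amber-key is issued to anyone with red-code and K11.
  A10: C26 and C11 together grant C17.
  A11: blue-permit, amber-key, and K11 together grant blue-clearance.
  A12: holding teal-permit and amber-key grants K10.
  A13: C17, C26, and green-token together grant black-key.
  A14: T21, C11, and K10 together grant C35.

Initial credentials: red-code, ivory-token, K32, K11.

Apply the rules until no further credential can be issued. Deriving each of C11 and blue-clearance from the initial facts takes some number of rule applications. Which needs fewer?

blue-clearance

blue-clearance: Holding K11 grants blue-permit (A6). Holding red-code and K11 grants amber-key (A9). Holding blue-permit, amber-key, and K11 grants blue-clearance (A11). [3 rule applications]
C11: Holding K11 grants blue-permit (A6). Holding red-code and K11 grants amber-key (A9). Holding blue-permit grants teal-permit (A5). Holding teal-permit and amber-key grants K10 (A12). Holding K10 and blue-permit grants C11 (A8). [5 rule applications]
blue-clearance needs fewer.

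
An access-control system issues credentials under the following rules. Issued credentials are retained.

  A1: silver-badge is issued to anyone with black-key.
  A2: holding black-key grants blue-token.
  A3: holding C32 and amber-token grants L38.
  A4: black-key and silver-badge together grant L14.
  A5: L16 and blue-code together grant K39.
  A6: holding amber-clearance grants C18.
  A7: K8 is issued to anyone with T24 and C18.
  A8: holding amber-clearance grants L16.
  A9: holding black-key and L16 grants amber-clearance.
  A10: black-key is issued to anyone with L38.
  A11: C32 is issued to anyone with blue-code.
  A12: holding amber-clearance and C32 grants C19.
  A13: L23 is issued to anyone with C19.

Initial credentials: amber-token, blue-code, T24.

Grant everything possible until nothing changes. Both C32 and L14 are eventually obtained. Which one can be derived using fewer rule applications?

C32

C32: Holding blue-code grants C32 (A11). [1 rule application]
L14: Holding blue-code grants C32 (A11). Holding C32 and amber-token grants L38 (A3). Holding L38 grants black-key (A10). Holding black-key grants silver-badge (A1). Holding black-key and silver-badge grants L14 (A4). [5 rule applications]
C32 needs fewer.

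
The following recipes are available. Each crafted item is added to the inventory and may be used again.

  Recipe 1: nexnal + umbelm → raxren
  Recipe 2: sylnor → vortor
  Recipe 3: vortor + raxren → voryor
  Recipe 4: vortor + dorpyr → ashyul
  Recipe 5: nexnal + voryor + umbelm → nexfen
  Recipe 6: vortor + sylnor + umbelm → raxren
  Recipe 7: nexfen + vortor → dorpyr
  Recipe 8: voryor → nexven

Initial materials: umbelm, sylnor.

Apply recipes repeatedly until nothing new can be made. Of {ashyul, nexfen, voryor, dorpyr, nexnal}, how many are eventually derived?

Using Recipe 2, sylnor makes vortor.
Using Recipe 6, vortor, sylnor, and umbelm make raxren.
vortor + raxren → voryor (Recipe 3).
ashyul would need vortor and dorpyr (Recipe 4), but dorpyr is never obtained.
nexfen would need nexnal, voryor, and umbelm (Recipe 5), but nexnal is never obtained.
voryor: reached.
dorpyr would need nexfen and vortor (Recipe 7), but nexfen is never obtained.
No rule produces nexnal, and it is not given.
Reached: voryor — 1 of the 5.

1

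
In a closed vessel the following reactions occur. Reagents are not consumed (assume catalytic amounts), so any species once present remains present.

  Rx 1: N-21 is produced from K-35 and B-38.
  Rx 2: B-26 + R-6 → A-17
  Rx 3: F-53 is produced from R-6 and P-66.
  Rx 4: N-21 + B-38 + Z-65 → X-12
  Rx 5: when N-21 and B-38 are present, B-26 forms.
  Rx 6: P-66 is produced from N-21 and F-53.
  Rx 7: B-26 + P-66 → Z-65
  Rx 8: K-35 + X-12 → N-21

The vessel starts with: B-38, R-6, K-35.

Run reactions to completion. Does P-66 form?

P-66 would need N-21 and F-53 (Rx 6), but F-53 never forms.

No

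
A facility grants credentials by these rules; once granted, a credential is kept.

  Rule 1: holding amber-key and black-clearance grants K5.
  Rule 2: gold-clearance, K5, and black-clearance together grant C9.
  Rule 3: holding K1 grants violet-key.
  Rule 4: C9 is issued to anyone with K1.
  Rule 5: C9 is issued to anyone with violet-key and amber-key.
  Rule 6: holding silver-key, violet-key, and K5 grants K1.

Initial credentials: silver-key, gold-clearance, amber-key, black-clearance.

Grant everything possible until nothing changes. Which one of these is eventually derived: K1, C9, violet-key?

Holding amber-key and black-clearance grants K5 (Rule 1).
Holding gold-clearance, K5, and black-clearance grants C9 (Rule 2).
K1 would need silver-key, violet-key, and K5 (Rule 6), but violet-key is never granted. violet-key would need K1 (Rule 3), but K1 is never granted.

C9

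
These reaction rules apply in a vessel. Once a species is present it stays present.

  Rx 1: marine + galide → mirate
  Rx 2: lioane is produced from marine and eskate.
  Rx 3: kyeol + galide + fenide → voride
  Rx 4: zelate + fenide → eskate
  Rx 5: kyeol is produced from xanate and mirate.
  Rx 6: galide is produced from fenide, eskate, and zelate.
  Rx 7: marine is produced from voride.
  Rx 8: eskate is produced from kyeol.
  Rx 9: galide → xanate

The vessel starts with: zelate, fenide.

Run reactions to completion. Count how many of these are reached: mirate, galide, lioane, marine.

1

zelate and fenide present → eskate forms (Rx 4).
fenide, eskate, and zelate present → galide forms (Rx 6).
mirate would need marine and galide (Rx 1), but marine never forms.
galide: reached.
lioane would need marine and eskate (Rx 2), but marine never forms.
marine would need voride (Rx 7), but voride never forms.
Reached: galide — 1 of the 4.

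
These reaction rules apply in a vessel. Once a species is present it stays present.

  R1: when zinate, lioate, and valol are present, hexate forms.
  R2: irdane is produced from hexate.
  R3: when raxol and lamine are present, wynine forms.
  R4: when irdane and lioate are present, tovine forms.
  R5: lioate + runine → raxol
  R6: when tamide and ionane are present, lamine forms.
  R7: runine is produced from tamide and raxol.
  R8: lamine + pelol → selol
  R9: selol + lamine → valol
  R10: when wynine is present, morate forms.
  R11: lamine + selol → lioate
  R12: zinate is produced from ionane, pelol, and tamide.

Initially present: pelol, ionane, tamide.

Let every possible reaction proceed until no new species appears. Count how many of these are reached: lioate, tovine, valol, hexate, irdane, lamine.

6

tamide and ionane present → lamine forms (R6).
ionane, pelol, and tamide present → zinate forms (R12).
lamine and pelol present → selol forms (R8).
lamine and selol present → lioate forms (R11).
selol and lamine present → valol forms (R9).
zinate, lioate, and valol present → hexate forms (R1).
hexate present → irdane forms (R2).
irdane and lioate present → tovine forms (R4).
lioate: reached.
tovine: reached.
valol: reached.
hexate: reached.
irdane: reached.
lamine: reached.
All 6 are reached.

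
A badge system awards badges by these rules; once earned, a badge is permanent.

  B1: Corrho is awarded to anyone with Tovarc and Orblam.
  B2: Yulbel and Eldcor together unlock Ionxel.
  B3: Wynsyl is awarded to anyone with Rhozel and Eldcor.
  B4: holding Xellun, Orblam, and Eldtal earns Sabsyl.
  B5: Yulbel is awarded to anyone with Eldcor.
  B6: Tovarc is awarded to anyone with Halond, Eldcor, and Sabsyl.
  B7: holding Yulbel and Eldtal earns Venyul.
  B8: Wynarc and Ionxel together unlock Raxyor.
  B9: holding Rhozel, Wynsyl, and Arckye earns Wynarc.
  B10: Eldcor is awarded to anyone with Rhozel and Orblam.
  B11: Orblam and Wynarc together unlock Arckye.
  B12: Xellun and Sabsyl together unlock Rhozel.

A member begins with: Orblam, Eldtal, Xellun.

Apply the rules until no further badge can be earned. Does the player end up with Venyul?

Yes

With Xellun, Orblam, and Eldtal, Sabsyl is earned (B4).
With Xellun and Sabsyl, Rhozel is earned (B12).
With Rhozel and Orblam, Eldcor is earned (B10).
With Eldcor, Yulbel is earned (B5).
With Yulbel and Eldtal, Venyul is earned (B7).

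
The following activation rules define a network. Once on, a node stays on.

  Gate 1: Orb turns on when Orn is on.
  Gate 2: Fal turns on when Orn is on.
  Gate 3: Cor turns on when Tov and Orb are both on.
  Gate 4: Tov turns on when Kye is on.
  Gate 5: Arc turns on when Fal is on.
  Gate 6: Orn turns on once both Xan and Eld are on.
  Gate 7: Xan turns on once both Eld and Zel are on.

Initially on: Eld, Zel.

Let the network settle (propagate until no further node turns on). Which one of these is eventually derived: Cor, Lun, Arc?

Arc

Gate 7: Eld and Zel on → Xan on.
Xan and Eld are on, so Orn turns on (Gate 6).
Orn is on, so Fal turns on (Gate 2).
Gate 5: Fal on → Arc on.
Cor would need Tov and Orb (Gate 3), but Tov never turns on. No rule produces Lun, and it is not given.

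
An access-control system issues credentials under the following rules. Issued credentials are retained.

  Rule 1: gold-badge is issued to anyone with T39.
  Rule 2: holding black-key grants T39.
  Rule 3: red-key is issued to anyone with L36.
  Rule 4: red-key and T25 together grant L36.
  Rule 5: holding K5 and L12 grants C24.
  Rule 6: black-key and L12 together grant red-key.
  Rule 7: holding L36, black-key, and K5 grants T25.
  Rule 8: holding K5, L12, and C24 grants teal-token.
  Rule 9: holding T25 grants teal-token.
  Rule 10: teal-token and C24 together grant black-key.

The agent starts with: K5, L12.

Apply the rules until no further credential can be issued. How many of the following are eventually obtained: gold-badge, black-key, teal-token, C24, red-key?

5

Holding K5 and L12 grants C24 (Rule 5).
Holding K5, L12, and C24 grants teal-token (Rule 8).
Holding teal-token and C24 grants black-key (Rule 10).
Holding black-key grants T39 (Rule 2).
Holding black-key and L12 grants red-key (Rule 6).
Holding T39 grants gold-badge (Rule 1).
gold-badge: reached.
black-key: reached.
teal-token: reached.
C24: reached.
red-key: reached.
All 5 are reached.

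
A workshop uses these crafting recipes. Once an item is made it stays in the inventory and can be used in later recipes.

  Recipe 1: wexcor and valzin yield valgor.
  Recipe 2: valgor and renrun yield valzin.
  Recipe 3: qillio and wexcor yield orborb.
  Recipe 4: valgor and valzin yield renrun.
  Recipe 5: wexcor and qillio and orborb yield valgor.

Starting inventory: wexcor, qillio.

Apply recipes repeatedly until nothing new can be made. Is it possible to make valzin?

No

valzin would need valgor and renrun (Recipe 2), but renrun is never obtained.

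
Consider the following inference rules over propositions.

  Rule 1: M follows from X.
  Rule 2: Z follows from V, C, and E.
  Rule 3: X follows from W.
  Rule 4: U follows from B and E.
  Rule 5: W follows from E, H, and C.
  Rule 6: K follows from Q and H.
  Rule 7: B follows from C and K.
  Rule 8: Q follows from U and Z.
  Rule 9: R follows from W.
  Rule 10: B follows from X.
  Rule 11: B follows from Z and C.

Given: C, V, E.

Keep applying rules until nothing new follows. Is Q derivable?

V, C, and E hold, so Z follows (Rule 2).
Z and C hold, so B follows (Rule 11).
From B and E, Rule 4 gives U.
From U and Z, Rule 8 gives Q.

Yes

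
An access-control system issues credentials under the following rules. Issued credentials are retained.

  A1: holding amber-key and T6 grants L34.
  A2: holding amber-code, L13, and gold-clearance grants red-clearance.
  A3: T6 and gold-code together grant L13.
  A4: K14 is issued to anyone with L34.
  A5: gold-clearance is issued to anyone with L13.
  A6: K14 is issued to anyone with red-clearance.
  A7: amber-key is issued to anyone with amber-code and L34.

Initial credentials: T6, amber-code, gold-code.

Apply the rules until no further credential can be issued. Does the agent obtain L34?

No

L34 would need amber-key and T6 (A1), but amber-key is never granted.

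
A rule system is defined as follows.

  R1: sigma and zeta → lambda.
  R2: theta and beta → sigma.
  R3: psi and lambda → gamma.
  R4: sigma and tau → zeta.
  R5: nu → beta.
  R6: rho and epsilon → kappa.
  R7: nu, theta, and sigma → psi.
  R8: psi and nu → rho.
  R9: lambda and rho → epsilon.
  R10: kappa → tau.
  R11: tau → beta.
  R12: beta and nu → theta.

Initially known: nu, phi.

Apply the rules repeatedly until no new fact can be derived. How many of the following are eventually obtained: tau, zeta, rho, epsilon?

1

nu holds, so beta follows (R5).
From beta and nu, R12 gives theta.
theta and beta hold, so sigma follows (R2).
From nu, theta, and sigma, R7 gives psi.
psi and nu hold, so rho follows (R8).
tau would need kappa (R10), but kappa is never established.
zeta would need sigma and tau (R4), but tau is never established.
rho: reached.
epsilon would need lambda and rho (R9), but lambda is never established.
Reached: rho — 1 of the 4.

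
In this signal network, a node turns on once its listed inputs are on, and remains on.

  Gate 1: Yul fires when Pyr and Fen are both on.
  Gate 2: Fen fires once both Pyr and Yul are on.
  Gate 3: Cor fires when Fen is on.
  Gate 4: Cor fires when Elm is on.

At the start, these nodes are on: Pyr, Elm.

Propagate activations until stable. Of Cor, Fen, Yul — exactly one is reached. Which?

Cor

Gate 4: Elm on → Cor on.
Yul would need Pyr and Fen (Gate 1), but Fen never turns on. Fen would need Pyr and Yul (Gate 2), but Yul never turns on.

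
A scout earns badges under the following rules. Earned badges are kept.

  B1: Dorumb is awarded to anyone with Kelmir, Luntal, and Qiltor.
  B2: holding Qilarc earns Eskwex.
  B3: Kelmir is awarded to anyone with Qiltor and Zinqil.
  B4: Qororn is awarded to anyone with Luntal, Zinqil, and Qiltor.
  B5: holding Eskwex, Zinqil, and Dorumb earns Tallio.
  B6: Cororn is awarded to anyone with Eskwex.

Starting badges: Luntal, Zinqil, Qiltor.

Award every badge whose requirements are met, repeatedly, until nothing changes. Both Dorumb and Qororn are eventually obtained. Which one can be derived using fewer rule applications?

Qororn: With Luntal, Zinqil, and Qiltor, Qororn is earned (B4). [1 rule application]
Dorumb: With Qiltor and Zinqil, Kelmir is earned (B3). With Kelmir, Luntal, and Qiltor, Dorumb is earned (B1). [2 rule applications]
Qororn needs fewer.

Qororn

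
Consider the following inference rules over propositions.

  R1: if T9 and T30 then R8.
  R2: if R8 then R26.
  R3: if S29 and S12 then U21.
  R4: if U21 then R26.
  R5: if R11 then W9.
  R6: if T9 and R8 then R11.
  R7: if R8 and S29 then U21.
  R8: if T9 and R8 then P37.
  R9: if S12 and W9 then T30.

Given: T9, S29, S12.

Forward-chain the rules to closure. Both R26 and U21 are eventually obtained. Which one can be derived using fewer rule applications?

U21

U21: S29 and S12 hold, so U21 follows (R3). [1 rule application]
R26: From S29 and S12, R3 gives U21. From U21, R4 gives R26. [2 rule applications]
U21 needs fewer.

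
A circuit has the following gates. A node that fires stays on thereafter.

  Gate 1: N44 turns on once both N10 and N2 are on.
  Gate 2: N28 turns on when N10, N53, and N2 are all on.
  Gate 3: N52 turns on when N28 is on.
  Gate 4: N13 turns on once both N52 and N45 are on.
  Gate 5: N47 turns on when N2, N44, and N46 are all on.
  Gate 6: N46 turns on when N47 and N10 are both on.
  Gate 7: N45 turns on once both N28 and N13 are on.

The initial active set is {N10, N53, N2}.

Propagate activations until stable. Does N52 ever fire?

Gate 2: N10, N53, and N2 on → N28 on.
N28 is on, so N52 turns on (Gate 3).

Yes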